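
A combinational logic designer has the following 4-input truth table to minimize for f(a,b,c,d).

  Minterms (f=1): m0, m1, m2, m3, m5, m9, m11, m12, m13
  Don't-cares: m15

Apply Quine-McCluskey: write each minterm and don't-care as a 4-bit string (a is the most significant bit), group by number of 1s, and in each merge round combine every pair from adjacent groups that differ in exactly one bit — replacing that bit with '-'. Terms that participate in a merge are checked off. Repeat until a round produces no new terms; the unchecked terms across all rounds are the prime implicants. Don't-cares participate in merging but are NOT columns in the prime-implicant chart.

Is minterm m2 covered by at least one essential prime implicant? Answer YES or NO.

[col 0] 0000*, 0001*, 0010*, 0011*, 0101*, 1001*, 1011*, 1100*, 1101*, 1111*
[col 1] -001*, -011*, -101*, 0-01*, 00-0*, 00-1*, 000-*, 001-*, 1-01*, 1-11*, 10-1*, 11-1*, 110-
[col 2] --01, -0-1, 00--, 1--1
Prime implicants: --01, -0-1, 00--, 1--1, 110-
PI chart (minterm → PIs covering it):
  0 | 00--  (sole → essential)
  1 | --01,-0-1,00--
  2 | 00--  (sole → essential)
  3 | -0-1,00--
  5 | --01  (sole → essential)
  9 | --01,-0-1,1--1
  11 | -0-1,1--1
  12 | 110-  (sole → essential)
  13 | --01,1--1,110-
Essential prime implicants: --01, 00--, 110-

YES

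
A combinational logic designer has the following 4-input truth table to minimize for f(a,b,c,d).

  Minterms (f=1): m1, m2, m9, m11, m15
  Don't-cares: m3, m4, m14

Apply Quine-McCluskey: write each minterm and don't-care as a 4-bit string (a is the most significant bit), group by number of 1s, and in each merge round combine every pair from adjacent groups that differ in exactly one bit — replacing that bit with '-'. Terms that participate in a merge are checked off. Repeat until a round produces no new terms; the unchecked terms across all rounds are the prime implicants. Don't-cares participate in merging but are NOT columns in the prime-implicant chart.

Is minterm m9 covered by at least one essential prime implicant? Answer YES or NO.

YES

size-2^0 implicants → 0001(✓)  0010(✓)  0011(✓)  0100  1001(✓)  1011(✓)  1110(✓)  1111(✓)
size-2^1 implicants → -001(✓)  -011(✓)  00-1(✓)  001-  1-11  10-1(✓)  111-
size-2^2 implicants → -0-1
Unchecked terms (primes): -0-1, 001-, 0100, 1-11, 111-
Minterm coverage:
  m1 ⊆ -0-1 [E]
  m2 ⊆ 001- [E]
  m9 ⊆ -0-1 [E]
  m11 ⊆ -0-1,1-11
  m15 ⊆ 1-11,111-
E = {-0-1, 001-}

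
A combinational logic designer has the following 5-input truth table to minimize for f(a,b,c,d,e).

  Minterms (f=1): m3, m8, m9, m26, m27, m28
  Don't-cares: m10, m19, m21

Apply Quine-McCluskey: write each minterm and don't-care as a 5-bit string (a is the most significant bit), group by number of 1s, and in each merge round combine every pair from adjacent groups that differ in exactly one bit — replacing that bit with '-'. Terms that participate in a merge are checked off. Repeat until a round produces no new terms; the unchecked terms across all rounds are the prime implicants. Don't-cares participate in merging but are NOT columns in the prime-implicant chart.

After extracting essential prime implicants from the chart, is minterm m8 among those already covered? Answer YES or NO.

Round 0: 00011✓ 01000✓ 01001✓ 01010✓ 10011✓ 10101 11010✓ 11011✓ 11100
Round 1: -0011 -1010 010-0 0100- 1-011 1101-
PIs = {-0011, -1010, 010-0, 0100-, 1-011, 10101, 1101-, 11100}
Coverage chart:
  m3: -0011 ←essential
  m8: 010-0,0100-
  m9: 0100- ←essential
  m26: -1010,1101-
  m27: 1-011,1101-
  m28: 11100 ←essential
Essential: -0011, 0100-, 11100

YES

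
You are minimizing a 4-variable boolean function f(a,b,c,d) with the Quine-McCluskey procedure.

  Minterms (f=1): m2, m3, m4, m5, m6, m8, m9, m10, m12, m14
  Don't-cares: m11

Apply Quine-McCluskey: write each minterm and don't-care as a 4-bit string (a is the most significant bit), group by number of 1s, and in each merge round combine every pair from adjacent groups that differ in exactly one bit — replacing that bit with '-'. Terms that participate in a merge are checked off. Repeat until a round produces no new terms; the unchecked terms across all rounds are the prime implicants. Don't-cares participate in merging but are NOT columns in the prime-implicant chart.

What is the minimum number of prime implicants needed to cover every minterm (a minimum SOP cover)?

4

Round 0: 0010✓ 0011✓ 0100✓ 0101✓ 0110✓ 1000✓ 1001✓ 1010✓ 1011✓ 1100✓ 1110✓
Round 1: -010✓ -011✓ -100✓ -110✓ 0-10✓ 001-✓ 01-0✓ 010- 1-00✓ 1-10✓ 10-0✓ 10-1✓ 100-✓ 101-✓ 11-0✓
Round 2: --10 -01- -1-0 1--0 10--
PIs = {--10, -01-, -1-0, 010-, 1--0, 10--}
Coverage chart:
  m2: --10,-01-
  m3: -01- ←essential
  m4: -1-0,010-
  m5: 010- ←essential
  m6: --10,-1-0
  m8: 1--0,10--
  m9: 10-- ←essential
  m10: --10,-01-,1--0,10--
  m12: -1-0,1--0
  m14: --10,-1-0,1--0
Essential: -01-, 010-, 10--
Petrick residual → -1-0
Min cover (4 terms): b'c + bd' + a'bc' + ab'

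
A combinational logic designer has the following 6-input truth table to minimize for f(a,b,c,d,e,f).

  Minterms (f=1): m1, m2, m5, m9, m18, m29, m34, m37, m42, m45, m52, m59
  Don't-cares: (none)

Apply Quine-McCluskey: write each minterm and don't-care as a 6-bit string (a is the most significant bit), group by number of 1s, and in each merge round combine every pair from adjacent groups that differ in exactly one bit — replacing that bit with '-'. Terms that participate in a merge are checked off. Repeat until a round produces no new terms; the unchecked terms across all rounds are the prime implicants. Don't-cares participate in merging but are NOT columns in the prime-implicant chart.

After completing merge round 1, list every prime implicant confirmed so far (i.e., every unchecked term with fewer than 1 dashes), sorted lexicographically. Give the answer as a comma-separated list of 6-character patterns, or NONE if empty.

[col 0] 000001*, 000010*, 000101*, 001001*, 010010*, 011101, 100010*, 100101*, 101010*, 101101*, 110100, 111011
[col 1] -00010, -00101, 0-0010, 00-001, 000-01, 10-010, 10-101
Prime implicants: -00010, -00101, 0-0010, 00-001, 000-01, 011101, 10-010, 10-101, 110100, 111011

011101, 110100, 111011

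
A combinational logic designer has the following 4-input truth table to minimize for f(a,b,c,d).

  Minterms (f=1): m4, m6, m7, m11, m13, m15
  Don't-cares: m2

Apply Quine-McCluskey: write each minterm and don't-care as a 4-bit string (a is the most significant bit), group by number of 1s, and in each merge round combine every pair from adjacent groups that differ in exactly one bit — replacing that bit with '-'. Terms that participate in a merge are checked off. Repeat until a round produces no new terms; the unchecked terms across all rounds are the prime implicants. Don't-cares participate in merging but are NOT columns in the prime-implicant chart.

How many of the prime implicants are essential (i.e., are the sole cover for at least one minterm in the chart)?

Round 0: 0010✓ 0100✓ 0110✓ 0111✓ 1011✓ 1101✓ 1111✓
Round 1: -111 0-10 01-0 011- 1-11 11-1
PIs = {-111, 0-10, 01-0, 011-, 1-11, 11-1}
Coverage chart:
  m4: 01-0 ←essential
  m6: 0-10,01-0,011-
  m7: -111,011-
  m11: 1-11 ←essential
  m13: 11-1 ←essential
  m15: -111,1-11,11-1
Essential: 01-0, 1-11, 11-1

3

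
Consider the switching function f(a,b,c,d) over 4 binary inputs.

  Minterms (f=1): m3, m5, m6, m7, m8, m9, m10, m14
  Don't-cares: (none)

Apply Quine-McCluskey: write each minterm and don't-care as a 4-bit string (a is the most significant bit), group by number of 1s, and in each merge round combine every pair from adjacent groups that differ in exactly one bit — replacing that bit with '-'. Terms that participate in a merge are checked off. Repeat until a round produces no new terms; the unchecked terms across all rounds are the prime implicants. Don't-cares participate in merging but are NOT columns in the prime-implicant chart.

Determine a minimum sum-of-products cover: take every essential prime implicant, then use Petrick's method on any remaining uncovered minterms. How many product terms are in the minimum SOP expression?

5

Round 0: 0011✓ 0101✓ 0110✓ 0111✓ 1000✓ 1001✓ 1010✓ 1110✓
Round 1: -110 0-11 01-1 011- 1-10 10-0 100-
PIs = {-110, 0-11, 01-1, 011-, 1-10, 10-0, 100-}
Coverage chart:
  m3: 0-11 ←essential
  m5: 01-1 ←essential
  m6: -110,011-
  m7: 0-11,01-1,011-
  m8: 10-0,100-
  m9: 100- ←essential
  m10: 1-10,10-0
  m14: -110,1-10
Essential: 0-11, 01-1, 100-
Petrick residual → -110, 1-10
Min cover (5 terms): bcd' + a'cd + a'bd + acd' + ab'c'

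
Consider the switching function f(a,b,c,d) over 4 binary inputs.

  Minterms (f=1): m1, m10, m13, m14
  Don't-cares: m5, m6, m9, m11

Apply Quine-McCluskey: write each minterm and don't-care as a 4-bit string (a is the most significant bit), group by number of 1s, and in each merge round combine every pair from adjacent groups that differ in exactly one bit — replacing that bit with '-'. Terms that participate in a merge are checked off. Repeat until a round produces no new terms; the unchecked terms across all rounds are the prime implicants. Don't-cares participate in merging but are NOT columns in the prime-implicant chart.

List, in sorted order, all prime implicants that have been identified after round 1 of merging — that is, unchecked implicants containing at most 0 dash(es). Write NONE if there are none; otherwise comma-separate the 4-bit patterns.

NONE

[col 0] 0001*, 0101*, 0110*, 1001*, 1010*, 1011*, 1101*, 1110*
[col 1] -001*, -101*, -110, 0-01*, 1-01*, 1-10, 10-1, 101-
[col 2] --01
Prime implicants: --01, -110, 1-10, 10-1, 101-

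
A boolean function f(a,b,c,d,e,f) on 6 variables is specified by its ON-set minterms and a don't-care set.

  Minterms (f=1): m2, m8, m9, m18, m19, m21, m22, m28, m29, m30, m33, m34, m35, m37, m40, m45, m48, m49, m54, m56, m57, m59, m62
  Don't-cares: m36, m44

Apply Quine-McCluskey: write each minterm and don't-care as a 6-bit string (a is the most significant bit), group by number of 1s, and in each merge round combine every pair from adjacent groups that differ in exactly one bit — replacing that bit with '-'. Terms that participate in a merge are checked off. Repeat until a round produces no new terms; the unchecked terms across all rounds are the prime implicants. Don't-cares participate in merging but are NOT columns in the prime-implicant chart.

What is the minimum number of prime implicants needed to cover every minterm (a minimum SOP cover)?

11

size-2^0 implicants → 000010(✓)  001000(✓)  001001(✓)  010010(✓)  010011(✓)  010101(✓)  010110(✓)  011100(✓)  011101(✓)  011110(✓)  100001(✓)  100010(✓)  100011(✓)  100100(✓)  100101(✓)  101000(✓)  101100(✓)  101101(✓)  110000(✓)  110001(✓)  110110(✓)  111000(✓)  111001(✓)  111011(✓)  111110(✓)
size-2^1 implicants → -00010  -01000  -10110(✓)  -11110(✓)  0-0010  00100-  01-101  01-110(✓)  010-10  01001-  0111-0  01110-  1-0001  1-1000  10-100(✓)  10-101(✓)  100-01  1000-1  10001-  10010-(✓)  101-00  10110-(✓)  11-000(✓)  11-001(✓)  11-110(✓)  11000-(✓)  1110-1  11100-(✓)
size-2^2 implicants → -1-110  10-10-  11-00-
Unchecked terms (primes): -00010, -01000, -1-110, 0-0010, 00100-, 01-101, 010-10, 01001-, 0111-0, 01110-, 1-0001, 1-1000, 10-10-, 100-01, 1000-1, 10001-, 101-00, 11-00-, 1110-1
Minterm coverage:
  m2 ⊆ -00010,0-0010
  m8 ⊆ -01000,00100-
  m9 ⊆ 00100- [E]
  m18 ⊆ 0-0010,010-10,01001-
  m19 ⊆ 01001- [E]
  m21 ⊆ 01-101 [E]
  m22 ⊆ -1-110,010-10
  m28 ⊆ 0111-0,01110-
  m29 ⊆ 01-101,01110-
  m30 ⊆ -1-110,0111-0
  m33 ⊆ 1-0001,100-01,1000-1
  m34 ⊆ -00010,10001-
  m35 ⊆ 1000-1,10001-
  m37 ⊆ 10-10-,100-01
  m40 ⊆ -01000,1-1000,101-00
  m45 ⊆ 10-10- [E]
  m48 ⊆ 11-00- [E]
  m49 ⊆ 1-0001,11-00-
  m54 ⊆ -1-110 [E]
  m56 ⊆ 1-1000,11-00-
  m57 ⊆ 11-00-,1110-1
  m59 ⊆ 1110-1 [E]
  m62 ⊆ -1-110 [E]
E = {-1-110, 00100-, 01-101, 01001-, 10-10-, 11-00-, 1110-1}
Petrick residual → -00010, -01000, 0111-0, 1000-1
Cover = b'c'd'ef' + b'cd'e'f' + bdef' + a'b'cd'e' + a'bde'f + a'bc'd'e + a'bcdf' + ab'de' + ab'c'd'f + abd'e' + abcd'f  |cover|=11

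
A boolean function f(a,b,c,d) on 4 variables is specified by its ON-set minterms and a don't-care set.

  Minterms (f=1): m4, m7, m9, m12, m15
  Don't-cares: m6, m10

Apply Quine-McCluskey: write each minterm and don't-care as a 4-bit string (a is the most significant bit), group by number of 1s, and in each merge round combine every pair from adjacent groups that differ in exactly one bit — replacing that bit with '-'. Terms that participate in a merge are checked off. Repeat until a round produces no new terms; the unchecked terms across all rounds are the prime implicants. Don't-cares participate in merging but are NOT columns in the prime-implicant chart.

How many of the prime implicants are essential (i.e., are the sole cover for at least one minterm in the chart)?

size-2^0 implicants → 0100(✓)  0110(✓)  0111(✓)  1001  1010  1100(✓)  1111(✓)
size-2^1 implicants → -100  -111  01-0  011-
Unchecked terms (primes): -100, -111, 01-0, 011-, 1001, 1010
Minterm coverage:
  m4 ⊆ -100,01-0
  m7 ⊆ -111,011-
  m9 ⊆ 1001 [E]
  m12 ⊆ -100 [E]
  m15 ⊆ -111 [E]
E = {-100, -111, 1001}

3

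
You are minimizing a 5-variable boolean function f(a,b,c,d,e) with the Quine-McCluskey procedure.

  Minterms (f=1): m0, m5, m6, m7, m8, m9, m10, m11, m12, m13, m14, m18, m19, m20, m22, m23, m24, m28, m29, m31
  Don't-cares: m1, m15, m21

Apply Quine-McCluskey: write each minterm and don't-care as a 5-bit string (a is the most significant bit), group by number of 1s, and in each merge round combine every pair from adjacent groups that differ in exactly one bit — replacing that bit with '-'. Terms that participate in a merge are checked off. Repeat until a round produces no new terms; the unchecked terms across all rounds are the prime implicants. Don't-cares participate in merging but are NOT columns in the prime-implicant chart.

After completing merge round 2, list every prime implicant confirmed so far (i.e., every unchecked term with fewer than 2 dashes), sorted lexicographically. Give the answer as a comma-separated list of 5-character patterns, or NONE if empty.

size-2^0 implicants → 00000(✓)  00001(✓)  00101(✓)  00110(✓)  00111(✓)  01000(✓)  01001(✓)  01010(✓)  01011(✓)  01100(✓)  01101(✓)  01110(✓)  01111(✓)  10010(✓)  10011(✓)  10100(✓)  10101(✓)  10110(✓)  10111(✓)  11000(✓)  11100(✓)  11101(✓)  11111(✓)
size-2^1 implicants → -0101(✓)  -0110(✓)  -0111(✓)  -1000(✓)  -1100(✓)  -1101(✓)  -1111(✓)  0-000(✓)  0-001(✓)  0-101(✓)  0-110(✓)  0-111(✓)  00-01(✓)  0000-(✓)  001-1(✓)  0011-(✓)  01-00(✓)  01-01(✓)  01-10(✓)  01-11(✓)  010-0(✓)  010-1(✓)  0100-(✓)  0101-(✓)  011-0(✓)  011-1(✓)  0110-(✓)  0111-(✓)  1-100(✓)  1-101(✓)  1-111(✓)  10-10(✓)  10-11(✓)  1001-(✓)  101-0(✓)  101-1(✓)  1010-(✓)  1011-(✓)  11-00(✓)  111-1(✓)  1110-(✓)
size-2^2 implicants → --101(✓)  --111(✓)  -01-1(✓)  -011-  -1-00  -11-1(✓)  -110-  0--01  0-00-  0-1-1(✓)  0-11-  01--0(✓)  01--1(✓)  01-0-(✓)  01-1-(✓)  010--(✓)  011--(✓)  1-1-1(✓)  1-10-  10-1-  101--
size-2^3 implicants → --1-1  01---
Unchecked terms (primes): --1-1, -011-, -1-00, -110-, 0--01, 0-00-, 0-11-, 01---, 1-10-, 10-1-, 101--

NONE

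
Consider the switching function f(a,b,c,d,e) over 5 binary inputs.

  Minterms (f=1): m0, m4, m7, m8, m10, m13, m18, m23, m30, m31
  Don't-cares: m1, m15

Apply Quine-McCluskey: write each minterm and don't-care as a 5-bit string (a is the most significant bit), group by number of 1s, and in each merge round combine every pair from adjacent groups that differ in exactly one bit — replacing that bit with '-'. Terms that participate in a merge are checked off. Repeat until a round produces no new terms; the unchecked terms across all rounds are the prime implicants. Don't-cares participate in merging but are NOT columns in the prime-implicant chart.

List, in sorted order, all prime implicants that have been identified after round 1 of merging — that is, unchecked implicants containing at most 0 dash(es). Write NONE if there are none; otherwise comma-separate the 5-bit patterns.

10010

[col 0] 00000*, 00001*, 00100*, 00111*, 01000*, 01010*, 01101*, 01111*, 10010, 10111*, 11110*, 11111*
[col 1] -0111*, -1111*, 0-000, 0-111*, 00-00, 0000-, 010-0, 011-1, 1-111*, 1111-
[col 2] --111
Prime implicants: --111, 0-000, 00-00, 0000-, 010-0, 011-1, 10010, 1111-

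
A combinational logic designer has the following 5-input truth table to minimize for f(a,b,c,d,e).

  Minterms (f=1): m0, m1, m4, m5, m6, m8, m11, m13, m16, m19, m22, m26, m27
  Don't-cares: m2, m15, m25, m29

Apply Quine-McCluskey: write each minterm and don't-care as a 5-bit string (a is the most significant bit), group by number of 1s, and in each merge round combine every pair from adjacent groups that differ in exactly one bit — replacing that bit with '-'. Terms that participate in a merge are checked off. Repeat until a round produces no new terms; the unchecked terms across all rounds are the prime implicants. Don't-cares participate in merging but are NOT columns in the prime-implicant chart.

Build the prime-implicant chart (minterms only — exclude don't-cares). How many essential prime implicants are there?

[col 0] 00000*, 00001*, 00010*, 00100*, 00101*, 00110*, 01000*, 01011*, 01101*, 01111*, 10000*, 10011*, 10110*, 11001*, 11010*, 11011*, 11101*
[col 1] -0000, -0110, -1011, -1101, 0-000, 0-101, 00-00*, 00-01*, 00-10*, 000-0*, 0000-*, 001-0*, 0010-*, 01-11, 011-1, 1-011, 11-01, 110-1, 1101-
[col 2] 00--0, 00-0-
Prime implicants: -0000, -0110, -1011, -1101, 0-000, 0-101, 00--0, 00-0-, 01-11, 011-1, 1-011, 11-01, 110-1, 1101-
PI chart (minterm → PIs covering it):
  0 | -0000,0-000,00--0,00-0-
  1 | 00-0-  (sole → essential)
  4 | 00--0,00-0-
  5 | 0-101,00-0-
  6 | -0110,00--0
  8 | 0-000  (sole → essential)
  11 | -1011,01-11
  13 | -1101,0-101,011-1
  16 | -0000  (sole → essential)
  19 | 1-011  (sole → essential)
  22 | -0110  (sole → essential)
  26 | 1101-  (sole → essential)
  27 | -1011,1-011,110-1,1101-
Essential prime implicants: -0000, -0110, 0-000, 00-0-, 1-011, 1101-

6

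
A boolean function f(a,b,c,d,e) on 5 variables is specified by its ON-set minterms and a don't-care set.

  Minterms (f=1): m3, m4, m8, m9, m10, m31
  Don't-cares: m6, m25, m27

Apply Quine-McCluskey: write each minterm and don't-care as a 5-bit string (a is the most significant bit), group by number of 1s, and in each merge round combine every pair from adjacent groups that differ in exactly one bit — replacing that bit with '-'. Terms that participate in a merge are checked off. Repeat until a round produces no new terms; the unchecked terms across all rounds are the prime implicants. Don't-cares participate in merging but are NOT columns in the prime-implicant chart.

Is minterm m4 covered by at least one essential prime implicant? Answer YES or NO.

Round 0: 00011 00100✓ 00110✓ 01000✓ 01001✓ 01010✓ 11001✓ 11011✓ 11111✓
Round 1: -1001 001-0 010-0 0100- 11-11 110-1
PIs = {-1001, 00011, 001-0, 010-0, 0100-, 11-11, 110-1}
Coverage chart:
  m3: 00011 ←essential
  m4: 001-0 ←essential
  m8: 010-0,0100-
  m9: -1001,0100-
  m10: 010-0 ←essential
  m31: 11-11 ←essential
Essential: 00011, 001-0, 010-0, 11-11

YES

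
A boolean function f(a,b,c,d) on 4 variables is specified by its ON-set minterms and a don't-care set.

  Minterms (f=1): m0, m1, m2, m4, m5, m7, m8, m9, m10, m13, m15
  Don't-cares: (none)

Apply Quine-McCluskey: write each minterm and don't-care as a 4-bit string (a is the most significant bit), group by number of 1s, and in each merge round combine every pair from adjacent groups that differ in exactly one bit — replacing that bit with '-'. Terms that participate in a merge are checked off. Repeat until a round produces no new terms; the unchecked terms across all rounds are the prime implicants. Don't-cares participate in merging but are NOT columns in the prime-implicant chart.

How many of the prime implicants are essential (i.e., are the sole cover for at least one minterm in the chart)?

size-2^0 implicants → 0000(✓)  0001(✓)  0010(✓)  0100(✓)  0101(✓)  0111(✓)  1000(✓)  1001(✓)  1010(✓)  1101(✓)  1111(✓)
size-2^1 implicants → -000(✓)  -001(✓)  -010(✓)  -101(✓)  -111(✓)  0-00(✓)  0-01(✓)  00-0(✓)  000-(✓)  01-1(✓)  010-(✓)  1-01(✓)  10-0(✓)  100-(✓)  11-1(✓)
size-2^2 implicants → --01  -0-0  -00-  -1-1  0-0-
Unchecked terms (primes): --01, -0-0, -00-, -1-1, 0-0-
Minterm coverage:
  m0 ⊆ -0-0,-00-,0-0-
  m1 ⊆ --01,-00-,0-0-
  m2 ⊆ -0-0 [E]
  m4 ⊆ 0-0- [E]
  m5 ⊆ --01,-1-1,0-0-
  m7 ⊆ -1-1 [E]
  m8 ⊆ -0-0,-00-
  m9 ⊆ --01,-00-
  m10 ⊆ -0-0 [E]
  m13 ⊆ --01,-1-1
  m15 ⊆ -1-1 [E]
E = {-0-0, -1-1, 0-0-}

3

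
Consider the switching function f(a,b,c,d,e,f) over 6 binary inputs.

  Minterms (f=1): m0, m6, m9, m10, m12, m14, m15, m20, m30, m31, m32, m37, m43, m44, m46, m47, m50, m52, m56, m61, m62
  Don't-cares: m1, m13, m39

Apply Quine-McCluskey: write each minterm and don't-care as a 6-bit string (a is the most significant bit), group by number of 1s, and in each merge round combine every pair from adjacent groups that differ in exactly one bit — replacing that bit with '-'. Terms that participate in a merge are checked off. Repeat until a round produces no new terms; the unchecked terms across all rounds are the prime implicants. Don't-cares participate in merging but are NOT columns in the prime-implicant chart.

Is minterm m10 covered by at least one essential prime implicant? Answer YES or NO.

Round 0: 000000✓ 000001✓ 000110✓ 001001✓ 001010✓ 001100✓ 001101✓ 001110✓ 001111✓ 010100✓ 011110✓ 011111✓ 100000✓ 100101✓ 100111✓ 101011✓ 101100✓ 101110✓ 101111✓ 110010 110100✓ 111000 111101 111110✓
Round 1: -00000 -01100✓ -01110✓ -01111✓ -10100 -11110✓ 0-1110✓ 0-1111✓ 00-001 00-110 00000- 001-01 001-10 0011-0✓ 0011-1✓ 00110-✓ 00111-✓ 01111-✓ 1-1110✓ 10-111 1001-1 101-11 1011-0✓ 10111-✓
Round 2: --1110 -011-0 -0111- 0-111- 0011--
PIs = {--1110, -00000, -011-0, -0111-, -10100, 0-111-, 00-001, 00-110, 00000-, 001-01, 001-10, 0011--, 10-111, 1001-1, 101-11, 110010, 111000, 111101}
Coverage chart:
  m0: -00000,00000-
  m6: 00-110 ←essential
  m9: 00-001,001-01
  m10: 001-10 ←essential
  m12: -011-0,0011--
  m14: --1110,-011-0,-0111-,0-111-,00-110,001-10,0011--
  m15: -0111-,0-111-,0011--
  m20: -10100 ←essential
  m30: --1110,0-111-
  m31: 0-111- ←essential
  m32: -00000 ←essential
  m37: 1001-1 ←essential
  m43: 101-11 ←essential
  m44: -011-0 ←essential
  m46: --1110,-011-0,-0111-
  m47: -0111-,10-111,101-11
  m50: 110010 ←essential
  m52: -10100 ←essential
  m56: 111000 ←essential
  m61: 111101 ←essential
  m62: --1110 ←essential
Essential: --1110, -00000, -011-0, -10100, 0-111-, 00-110, 001-10, 1001-1, 101-11, 110010, 111000, 111101

YES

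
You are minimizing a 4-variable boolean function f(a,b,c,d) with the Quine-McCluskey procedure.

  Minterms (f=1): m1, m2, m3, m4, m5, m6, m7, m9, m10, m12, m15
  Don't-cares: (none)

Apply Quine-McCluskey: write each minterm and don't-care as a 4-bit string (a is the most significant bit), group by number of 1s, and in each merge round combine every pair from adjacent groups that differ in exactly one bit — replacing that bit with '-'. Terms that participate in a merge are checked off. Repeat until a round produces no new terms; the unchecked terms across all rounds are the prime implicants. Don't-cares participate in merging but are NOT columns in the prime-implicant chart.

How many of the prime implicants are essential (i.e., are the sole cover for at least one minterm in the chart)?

size-2^0 implicants → 0001(✓)  0010(✓)  0011(✓)  0100(✓)  0101(✓)  0110(✓)  0111(✓)  1001(✓)  1010(✓)  1100(✓)  1111(✓)
size-2^1 implicants → -001  -010  -100  -111  0-01(✓)  0-10(✓)  0-11(✓)  00-1(✓)  001-(✓)  01-0(✓)  01-1(✓)  010-(✓)  011-(✓)
size-2^2 implicants → 0--1  0-1-  01--
Unchecked terms (primes): -001, -010, -100, -111, 0--1, 0-1-, 01--
Minterm coverage:
  m1 ⊆ -001,0--1
  m2 ⊆ -010,0-1-
  m3 ⊆ 0--1,0-1-
  m4 ⊆ -100,01--
  m5 ⊆ 0--1,01--
  m6 ⊆ 0-1-,01--
  m7 ⊆ -111,0--1,0-1-,01--
  m9 ⊆ -001 [E]
  m10 ⊆ -010 [E]
  m12 ⊆ -100 [E]
  m15 ⊆ -111 [E]
E = {-001, -010, -100, -111}

4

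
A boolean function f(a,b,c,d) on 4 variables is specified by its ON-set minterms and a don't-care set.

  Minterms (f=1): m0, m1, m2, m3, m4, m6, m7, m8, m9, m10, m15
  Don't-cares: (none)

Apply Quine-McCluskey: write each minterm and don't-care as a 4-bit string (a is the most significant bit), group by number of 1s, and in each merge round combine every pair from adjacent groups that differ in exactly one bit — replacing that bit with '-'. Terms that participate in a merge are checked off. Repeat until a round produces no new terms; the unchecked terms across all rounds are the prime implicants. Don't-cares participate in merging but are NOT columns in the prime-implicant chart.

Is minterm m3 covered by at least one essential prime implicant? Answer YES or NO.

NO

[col 0] 0000*, 0001*, 0010*, 0011*, 0100*, 0110*, 0111*, 1000*, 1001*, 1010*, 1111*
[col 1] -000*, -001*, -010*, -111, 0-00*, 0-10*, 0-11*, 00-0*, 00-1*, 000-*, 001-*, 01-0*, 011-*, 10-0*, 100-*
[col 2] -0-0, -00-, 0--0, 0-1-, 00--
Prime implicants: -0-0, -00-, -111, 0--0, 0-1-, 00--
PI chart (minterm → PIs covering it):
  0 | -0-0,-00-,0--0,00--
  1 | -00-,00--
  2 | -0-0,0--0,0-1-,00--
  3 | 0-1-,00--
  4 | 0--0  (sole → essential)
  6 | 0--0,0-1-
  7 | -111,0-1-
  8 | -0-0,-00-
  9 | -00-  (sole → essential)
  10 | -0-0  (sole → essential)
  15 | -111  (sole → essential)
Essential prime implicants: -0-0, -00-, -111, 0--0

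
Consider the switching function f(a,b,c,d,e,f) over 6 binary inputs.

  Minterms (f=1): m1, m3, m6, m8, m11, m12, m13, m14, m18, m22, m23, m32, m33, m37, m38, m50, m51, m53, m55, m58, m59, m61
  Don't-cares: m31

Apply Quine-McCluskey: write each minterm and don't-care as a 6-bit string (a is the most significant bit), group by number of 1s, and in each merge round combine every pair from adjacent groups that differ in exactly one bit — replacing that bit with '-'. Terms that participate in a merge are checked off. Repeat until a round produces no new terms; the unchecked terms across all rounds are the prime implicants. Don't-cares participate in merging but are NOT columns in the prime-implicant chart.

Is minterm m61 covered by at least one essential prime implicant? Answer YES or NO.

YES

Round 0: 000001✓ 000011✓ 000110✓ 001000✓ 001011✓ 001100✓ 001101✓ 001110✓ 010010✓ 010110✓ 010111✓ 011111✓ 100000✓ 100001✓ 100101✓ 100110✓ 110010✓ 110011✓ 110101✓ 110111✓ 111010✓ 111011✓ 111101✓
Round 1: -00001 -00110 -10010 -10111 0-0110 00-011 00-110 0000-1 001-00 0011-0 00110- 01-111 010-10 01011- 1-0101 100-01 10000- 11-010✓ 11-011✓ 11-101 110-11 11001-✓ 1101-1 11101-✓
Round 2: 11-01-
PIs = {-00001, -00110, -10010, -10111, 0-0110, 00-011, 00-110, 0000-1, 001-00, 0011-0, 00110-, 01-111, 010-10, 01011-, 1-0101, 100-01, 10000-, 11-01-, 11-101, 110-11, 1101-1}
Coverage chart:
  m1: -00001,0000-1
  m3: 00-011,0000-1
  m6: -00110,0-0110,00-110
  m8: 001-00 ←essential
  m11: 00-011 ←essential
  m12: 001-00,0011-0,00110-
  m13: 00110- ←essential
  m14: 00-110,0011-0
  m18: -10010,010-10
  m22: 0-0110,010-10,01011-
  m23: -10111,01-111,01011-
  m32: 10000- ←essential
  m33: -00001,100-01,10000-
  m37: 1-0101,100-01
  m38: -00110 ←essential
  m50: -10010,11-01-
  m51: 11-01-,110-11
  m53: 1-0101,11-101,1101-1
  m55: -10111,110-11,1101-1
  m58: 11-01- ←essential
  m59: 11-01- ←essential
  m61: 11-101 ←essential
Essential: -00110, 00-011, 001-00, 00110-, 10000-, 11-01-, 11-101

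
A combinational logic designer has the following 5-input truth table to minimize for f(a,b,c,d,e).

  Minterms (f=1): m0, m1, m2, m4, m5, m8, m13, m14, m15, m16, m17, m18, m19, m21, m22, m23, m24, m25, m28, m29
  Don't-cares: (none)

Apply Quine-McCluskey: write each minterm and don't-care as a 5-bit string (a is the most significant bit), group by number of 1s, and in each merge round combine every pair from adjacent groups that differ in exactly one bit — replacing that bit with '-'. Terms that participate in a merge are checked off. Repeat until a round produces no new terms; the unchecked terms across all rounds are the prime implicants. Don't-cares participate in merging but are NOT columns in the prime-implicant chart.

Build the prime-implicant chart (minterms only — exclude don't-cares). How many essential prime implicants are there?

6

size-2^0 implicants → 00000(✓)  00001(✓)  00010(✓)  00100(✓)  00101(✓)  01000(✓)  01101(✓)  01110(✓)  01111(✓)  10000(✓)  10001(✓)  10010(✓)  10011(✓)  10101(✓)  10110(✓)  10111(✓)  11000(✓)  11001(✓)  11100(✓)  11101(✓)
size-2^1 implicants → -0000(✓)  -0001(✓)  -0010(✓)  -0101(✓)  -1000(✓)  -1101(✓)  0-000(✓)  0-101(✓)  00-00(✓)  00-01(✓)  000-0(✓)  0000-(✓)  0010-(✓)  011-1  0111-  1-000(✓)  1-001(✓)  1-101(✓)  10-01(✓)  10-10(✓)  10-11(✓)  100-0(✓)  100-1(✓)  1000-(✓)  1001-(✓)  101-1(✓)  1011-(✓)  11-00(✓)  11-01(✓)  1100-(✓)  1110-(✓)
size-2^2 implicants → --000  --101  -0-01  -00-0  -000-  00-0-  1--01  1-00-  10--1  10-1-  100--  11-0-
Unchecked terms (primes): --000, --101, -0-01, -00-0, -000-, 00-0-, 011-1, 0111-, 1--01, 1-00-, 10--1, 10-1-, 100--, 11-0-
Minterm coverage:
  m0 ⊆ --000,-00-0,-000-,00-0-
  m1 ⊆ -0-01,-000-,00-0-
  m2 ⊆ -00-0 [E]
  m4 ⊆ 00-0- [E]
  m5 ⊆ --101,-0-01,00-0-
  m8 ⊆ --000 [E]
  m13 ⊆ --101,011-1
  m14 ⊆ 0111- [E]
  m15 ⊆ 011-1,0111-
  m16 ⊆ --000,-00-0,-000-,1-00-,100--
  m17 ⊆ -0-01,-000-,1--01,1-00-,10--1,100--
  m18 ⊆ -00-0,10-1-,100--
  m19 ⊆ 10--1,10-1-,100--
  m21 ⊆ --101,-0-01,1--01,10--1
  m22 ⊆ 10-1- [E]
  m23 ⊆ 10--1,10-1-
  m24 ⊆ --000,1-00-,11-0-
  m25 ⊆ 1--01,1-00-,11-0-
  m28 ⊆ 11-0- [E]
  m29 ⊆ --101,1--01,11-0-
E = {--000, -00-0, 00-0-, 0111-, 10-1-, 11-0-}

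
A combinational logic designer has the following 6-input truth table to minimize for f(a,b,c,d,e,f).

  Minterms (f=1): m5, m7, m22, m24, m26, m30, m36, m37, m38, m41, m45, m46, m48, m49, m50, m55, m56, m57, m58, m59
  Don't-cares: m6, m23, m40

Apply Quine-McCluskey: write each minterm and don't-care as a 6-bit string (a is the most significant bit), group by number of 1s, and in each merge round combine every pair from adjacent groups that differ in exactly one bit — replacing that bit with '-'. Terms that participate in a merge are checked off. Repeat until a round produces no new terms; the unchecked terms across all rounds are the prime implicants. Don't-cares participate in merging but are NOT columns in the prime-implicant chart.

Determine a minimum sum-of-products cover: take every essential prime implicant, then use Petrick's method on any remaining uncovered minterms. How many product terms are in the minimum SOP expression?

[col 0] 000101*, 000110*, 000111*, 010110*, 010111*, 011000*, 011010*, 011110*, 100100*, 100101*, 100110*, 101000*, 101001*, 101101*, 101110*, 110000*, 110001*, 110010*, 110111*, 111000*, 111001*, 111010*, 111011*
[col 1] -00101, -00110, -10111, -11000*, -11010*, 0-0110*, 0-0111*, 0001-1, 00011-*, 01-110, 01011-*, 011-10, 0110-0*, 1-1000*, 1-1001*, 10-101, 10-110, 1001-0, 10010-, 101-01, 10100-*, 11-000*, 11-001*, 11-010*, 1100-0*, 11000-*, 1110-0*, 1110-1*, 11100-*, 11101-*
[col 2] -110-0, 0-011-, 1-100-, 11-0-0, 11-00-, 1110--
Prime implicants: -00101, -00110, -10111, -110-0, 0-011-, 0001-1, 01-110, 011-10, 1-100-, 10-101, 10-110, 1001-0, 10010-, 101-01, 11-0-0, 11-00-, 1110--
PI chart (minterm → PIs covering it):
  5 | -00101,0001-1
  7 | 0-011-,0001-1
  22 | 0-011-,01-110
  24 | -110-0  (sole → essential)
  26 | -110-0,011-10
  30 | 01-110,011-10
  36 | 1001-0,10010-
  37 | -00101,10-101,10010-
  38 | -00110,10-110,1001-0
  41 | 1-100-,101-01
  45 | 10-101,101-01
  46 | 10-110  (sole → essential)
  48 | 11-0-0,11-00-
  49 | 11-00-  (sole → essential)
  50 | 11-0-0  (sole → essential)
  55 | -10111  (sole → essential)
  56 | -110-0,1-100-,11-0-0,11-00-,1110--
  57 | 1-100-,11-00-,1110--
  58 | -110-0,11-0-0,1110--
  59 | 1110--  (sole → essential)
Essential prime implicants: -10111, -110-0, 10-110, 11-0-0, 11-00-, 1110--
Petrick residual → 0001-1, 01-110, 10010-, 101-01
Minimum SOP uses 10 PIs: bc'def + bcd'f' + a'b'c'df + a'bdef' + ab'def' + ab'c'de' + ab'ce'f + abd'f' + abd'e' + abcd'

10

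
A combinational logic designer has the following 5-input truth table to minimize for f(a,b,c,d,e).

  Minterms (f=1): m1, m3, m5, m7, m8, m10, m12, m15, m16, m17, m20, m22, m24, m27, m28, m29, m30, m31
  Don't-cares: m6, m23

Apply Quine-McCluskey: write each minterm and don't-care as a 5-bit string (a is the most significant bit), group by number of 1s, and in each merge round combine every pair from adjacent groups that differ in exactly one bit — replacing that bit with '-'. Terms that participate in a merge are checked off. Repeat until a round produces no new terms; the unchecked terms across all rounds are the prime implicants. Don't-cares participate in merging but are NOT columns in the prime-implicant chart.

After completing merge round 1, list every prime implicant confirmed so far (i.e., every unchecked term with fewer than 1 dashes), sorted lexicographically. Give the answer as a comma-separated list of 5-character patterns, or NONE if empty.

[col 0] 00001*, 00011*, 00101*, 00110*, 00111*, 01000*, 01010*, 01100*, 01111*, 10000*, 10001*, 10100*, 10110*, 10111*, 11000*, 11011*, 11100*, 11101*, 11110*, 11111*
[col 1] -0001, -0110*, -0111*, -1000*, -1100*, -1111*, 0-111*, 00-01*, 00-11*, 000-1*, 001-1*, 0011-*, 01-00*, 010-0, 1-000*, 1-100*, 1-110*, 1-111*, 10-00*, 1000-, 101-0*, 1011-*, 11-00*, 11-11, 111-0*, 111-1*, 1110-*, 1111-*
[col 2] --111, -011-, -1-00, 00--1, 1--00, 1-1-0, 1-11-, 111--
Prime implicants: --111, -0001, -011-, -1-00, 00--1, 010-0, 1--00, 1-1-0, 1-11-, 1000-, 11-11, 111--

NONE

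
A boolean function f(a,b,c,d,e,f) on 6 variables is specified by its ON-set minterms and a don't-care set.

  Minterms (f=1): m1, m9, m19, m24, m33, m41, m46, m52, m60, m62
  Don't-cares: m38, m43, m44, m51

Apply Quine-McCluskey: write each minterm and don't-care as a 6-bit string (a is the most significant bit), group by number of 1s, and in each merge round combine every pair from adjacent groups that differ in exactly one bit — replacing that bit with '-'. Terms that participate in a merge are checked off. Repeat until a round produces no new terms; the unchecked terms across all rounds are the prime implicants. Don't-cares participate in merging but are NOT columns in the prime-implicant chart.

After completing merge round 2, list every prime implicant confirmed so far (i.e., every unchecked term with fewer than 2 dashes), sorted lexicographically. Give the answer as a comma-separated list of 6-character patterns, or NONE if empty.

-10011, 011000, 10-110, 1010-1, 11-100

Round 0: 000001✓ 001001✓ 010011✓ 011000 100001✓ 100110✓ 101001✓ 101011✓ 101100✓ 101110✓ 110011✓ 110100✓ 111100✓ 111110✓
Round 1: -00001✓ -01001✓ -10011 00-001✓ 1-1100✓ 1-1110✓ 10-001✓ 10-110 1010-1 1011-0✓ 11-100 1111-0✓
Round 2: -0-001 1-11-0
PIs = {-0-001, -10011, 011000, 1-11-0, 10-110, 1010-1, 11-100}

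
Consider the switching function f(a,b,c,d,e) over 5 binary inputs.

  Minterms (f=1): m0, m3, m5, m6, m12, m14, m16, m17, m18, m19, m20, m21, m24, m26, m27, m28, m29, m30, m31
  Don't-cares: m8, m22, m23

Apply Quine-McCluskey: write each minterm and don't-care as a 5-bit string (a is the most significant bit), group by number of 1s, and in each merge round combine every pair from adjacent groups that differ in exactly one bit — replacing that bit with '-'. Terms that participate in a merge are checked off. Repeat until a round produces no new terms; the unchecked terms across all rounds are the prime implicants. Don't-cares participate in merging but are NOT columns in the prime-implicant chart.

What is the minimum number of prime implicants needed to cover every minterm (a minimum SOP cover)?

8

Round 0: 00000✓ 00011✓ 00101✓ 00110✓ 01000✓ 01100✓ 01110✓ 10000✓ 10001✓ 10010✓ 10011✓ 10100✓ 10101✓ 10110✓ 10111✓ 11000✓ 11010✓ 11011✓ 11100✓ 11101✓ 11110✓ 11111✓
Round 1: -0000✓ -0011 -0101 -0110✓ -1000✓ -1100✓ -1110✓ 0-000✓ 0-110✓ 01-00✓ 011-0✓ 1-000✓ 1-010✓ 1-011✓ 1-100✓ 1-101✓ 1-110✓ 1-111✓ 10-00✓ 10-01✓ 10-10✓ 10-11✓ 100-0✓ 100-1✓ 1000-✓ 1001-✓ 101-0✓ 101-1✓ 1010-✓ 1011-✓ 11-00✓ 11-10✓ 11-11✓ 110-0✓ 1101-✓ 111-0✓ 111-1✓ 1110-✓ 1111-✓
Round 2: --000 --110 -1-00 -11-0 1--00✓ 1--10✓ 1--11✓ 1-0-0✓ 1-01-✓ 1-1-0✓ 1-1-1✓ 1-10-✓ 1-11-✓ 10--0✓ 10--1✓ 10-0-✓ 10-1-✓ 100--✓ 101--✓ 11--0✓ 11-1-✓ 111--✓
Round 3: 1---0 1--1- 1-1-- 10---
PIs = {--000, --110, -0011, -0101, -1-00, -11-0, 1---0, 1--1-, 1-1--, 10---}
Coverage chart:
  m0: --000 ←essential
  m3: -0011 ←essential
  m5: -0101 ←essential
  m6: --110 ←essential
  m12: -1-00,-11-0
  m14: --110,-11-0
  m16: --000,1---0,10---
  m17: 10--- ←essential
  m18: 1---0,1--1-,10---
  m19: -0011,1--1-,10---
  m20: 1---0,1-1--,10---
  m21: -0101,1-1--,10---
  m24: --000,-1-00,1---0
  m26: 1---0,1--1-
  m27: 1--1- ←essential
  m28: -1-00,-11-0,1---0,1-1--
  m29: 1-1-- ←essential
  m30: --110,-11-0,1---0,1--1-,1-1--
  m31: 1--1-,1-1--
Essential: --000, --110, -0011, -0101, 1--1-, 1-1--, 10---
Petrick residual → -1-00
Min cover (8 terms): c'd'e' + cde' + b'c'de + b'cd'e + bd'e' + ad + ac + ab'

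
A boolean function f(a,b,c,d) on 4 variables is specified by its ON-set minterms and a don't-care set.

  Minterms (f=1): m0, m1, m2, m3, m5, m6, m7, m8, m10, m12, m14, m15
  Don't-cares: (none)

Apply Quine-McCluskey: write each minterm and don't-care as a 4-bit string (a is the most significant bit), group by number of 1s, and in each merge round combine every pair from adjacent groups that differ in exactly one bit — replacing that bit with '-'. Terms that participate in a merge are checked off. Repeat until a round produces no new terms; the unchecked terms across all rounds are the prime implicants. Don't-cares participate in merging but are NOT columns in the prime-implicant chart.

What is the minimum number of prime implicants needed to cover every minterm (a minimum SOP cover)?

size-2^0 implicants → 0000(✓)  0001(✓)  0010(✓)  0011(✓)  0101(✓)  0110(✓)  0111(✓)  1000(✓)  1010(✓)  1100(✓)  1110(✓)  1111(✓)
size-2^1 implicants → -000(✓)  -010(✓)  -110(✓)  -111(✓)  0-01(✓)  0-10(✓)  0-11(✓)  00-0(✓)  00-1(✓)  000-(✓)  001-(✓)  01-1(✓)  011-(✓)  1-00(✓)  1-10(✓)  10-0(✓)  11-0(✓)  111-(✓)
size-2^2 implicants → --10  -0-0  -11-  0--1  0-1-  00--  1--0
Unchecked terms (primes): --10, -0-0, -11-, 0--1, 0-1-, 00--, 1--0
Minterm coverage:
  m0 ⊆ -0-0,00--
  m1 ⊆ 0--1,00--
  m2 ⊆ --10,-0-0,0-1-,00--
  m3 ⊆ 0--1,0-1-,00--
  m5 ⊆ 0--1 [E]
  m6 ⊆ --10,-11-,0-1-
  m7 ⊆ -11-,0--1,0-1-
  m8 ⊆ -0-0,1--0
  m10 ⊆ --10,-0-0,1--0
  m12 ⊆ 1--0 [E]
  m14 ⊆ --10,-11-,1--0
  m15 ⊆ -11- [E]
E = {-11-, 0--1, 1--0}
Petrick residual → -0-0
Cover = b'd' + bc + a'd + ad'  |cover|=4

4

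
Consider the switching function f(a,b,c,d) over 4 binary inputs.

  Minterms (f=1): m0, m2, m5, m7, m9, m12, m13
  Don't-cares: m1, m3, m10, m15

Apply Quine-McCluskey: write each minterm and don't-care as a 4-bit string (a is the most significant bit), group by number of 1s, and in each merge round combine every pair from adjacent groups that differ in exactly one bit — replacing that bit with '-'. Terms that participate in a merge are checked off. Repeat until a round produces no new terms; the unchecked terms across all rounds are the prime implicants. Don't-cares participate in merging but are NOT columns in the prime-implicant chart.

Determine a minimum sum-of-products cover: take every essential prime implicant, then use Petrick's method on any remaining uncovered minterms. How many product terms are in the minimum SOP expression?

size-2^0 implicants → 0000(✓)  0001(✓)  0010(✓)  0011(✓)  0101(✓)  0111(✓)  1001(✓)  1010(✓)  1100(✓)  1101(✓)  1111(✓)
size-2^1 implicants → -001(✓)  -010  -101(✓)  -111(✓)  0-01(✓)  0-11(✓)  00-0(✓)  00-1(✓)  000-(✓)  001-(✓)  01-1(✓)  1-01(✓)  11-1(✓)  110-
size-2^2 implicants → --01  -1-1  0--1  00--
Unchecked terms (primes): --01, -010, -1-1, 0--1, 00--, 110-
Minterm coverage:
  m0 ⊆ 00-- [E]
  m2 ⊆ -010,00--
  m5 ⊆ --01,-1-1,0--1
  m7 ⊆ -1-1,0--1
  m9 ⊆ --01 [E]
  m12 ⊆ 110- [E]
  m13 ⊆ --01,-1-1,110-
E = {--01, 00--, 110-}
Petrick residual → -1-1
Cover = c'd + bd + a'b' + abc'  |cover|=4

4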